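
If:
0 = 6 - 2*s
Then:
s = 3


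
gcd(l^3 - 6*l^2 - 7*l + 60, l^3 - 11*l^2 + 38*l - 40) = l^2 - 9*l + 20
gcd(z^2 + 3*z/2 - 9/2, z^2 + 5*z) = 1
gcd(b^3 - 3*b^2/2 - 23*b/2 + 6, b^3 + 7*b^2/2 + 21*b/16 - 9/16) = b + 3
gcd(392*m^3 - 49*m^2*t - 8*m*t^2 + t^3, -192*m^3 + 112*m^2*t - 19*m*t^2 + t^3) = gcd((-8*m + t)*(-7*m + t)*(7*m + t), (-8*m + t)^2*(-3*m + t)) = -8*m + t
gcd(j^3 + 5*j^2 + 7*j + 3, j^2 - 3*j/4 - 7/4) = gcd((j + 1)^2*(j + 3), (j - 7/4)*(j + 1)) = j + 1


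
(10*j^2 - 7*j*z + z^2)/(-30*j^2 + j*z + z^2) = (-2*j + z)/(6*j + z)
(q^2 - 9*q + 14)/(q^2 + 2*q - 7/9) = 9*(q^2 - 9*q + 14)/(9*q^2 + 18*q - 7)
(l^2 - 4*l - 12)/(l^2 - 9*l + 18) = (l + 2)/(l - 3)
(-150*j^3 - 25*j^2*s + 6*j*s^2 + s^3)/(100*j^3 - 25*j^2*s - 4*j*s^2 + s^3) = (6*j + s)/(-4*j + s)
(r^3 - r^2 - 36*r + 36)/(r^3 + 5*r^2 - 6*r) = (r - 6)/r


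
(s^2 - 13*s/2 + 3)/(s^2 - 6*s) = (s - 1/2)/s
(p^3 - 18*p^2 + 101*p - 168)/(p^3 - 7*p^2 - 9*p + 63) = (p - 8)/(p + 3)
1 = 1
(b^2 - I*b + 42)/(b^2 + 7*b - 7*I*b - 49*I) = (b + 6*I)/(b + 7)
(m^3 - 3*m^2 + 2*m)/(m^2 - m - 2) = m*(m - 1)/(m + 1)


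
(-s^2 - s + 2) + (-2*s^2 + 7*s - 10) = -3*s^2 + 6*s - 8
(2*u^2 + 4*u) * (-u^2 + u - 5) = -2*u^4 - 2*u^3 - 6*u^2 - 20*u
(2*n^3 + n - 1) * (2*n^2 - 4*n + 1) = 4*n^5 - 8*n^4 + 4*n^3 - 6*n^2 + 5*n - 1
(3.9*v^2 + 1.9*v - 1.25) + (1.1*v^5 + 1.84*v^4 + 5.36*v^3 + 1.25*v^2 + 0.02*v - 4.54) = 1.1*v^5 + 1.84*v^4 + 5.36*v^3 + 5.15*v^2 + 1.92*v - 5.79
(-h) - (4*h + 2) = -5*h - 2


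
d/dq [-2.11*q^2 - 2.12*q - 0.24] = -4.22*q - 2.12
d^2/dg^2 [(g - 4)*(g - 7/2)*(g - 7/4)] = 6*g - 37/2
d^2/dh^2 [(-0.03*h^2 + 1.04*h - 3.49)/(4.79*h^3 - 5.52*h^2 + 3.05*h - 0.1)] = (-1.376646*h^6 + 143.171184*h^5 - 1123.25979*h^4 + 1508.233604*h^3 - 937.895826*h^2 + 339.0711*h - 60.44469)/(109.902239*h^9 - 379.954296*h^8 + 647.798163*h^7 - 658.946478*h^6 + 428.345565*h^5 - 171.95622*h^4 + 38.617925*h^3 - 2.95635*h^2 + 0.0915*h - 0.001)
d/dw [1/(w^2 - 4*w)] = 2*(2 - w)/(w^2*(w - 4)^2)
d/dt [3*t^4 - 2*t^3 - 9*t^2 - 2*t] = 12*t^3 - 6*t^2 - 18*t - 2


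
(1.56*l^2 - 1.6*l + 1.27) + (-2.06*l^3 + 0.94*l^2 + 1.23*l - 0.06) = -2.06*l^3 + 2.5*l^2 - 0.37*l + 1.21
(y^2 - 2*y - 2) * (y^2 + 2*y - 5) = y^4 - 11*y^2 + 6*y + 10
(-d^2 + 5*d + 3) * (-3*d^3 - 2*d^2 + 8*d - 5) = 3*d^5 - 13*d^4 - 27*d^3 + 39*d^2 - d - 15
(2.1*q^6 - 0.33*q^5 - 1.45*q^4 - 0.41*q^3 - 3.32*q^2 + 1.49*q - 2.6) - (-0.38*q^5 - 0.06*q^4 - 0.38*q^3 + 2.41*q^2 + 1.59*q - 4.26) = 2.1*q^6 + 0.05*q^5 - 1.39*q^4 - 0.03*q^3 - 5.73*q^2 - 0.1*q + 1.66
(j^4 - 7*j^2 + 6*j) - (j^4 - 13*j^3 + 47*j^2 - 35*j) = 13*j^3 - 54*j^2 + 41*j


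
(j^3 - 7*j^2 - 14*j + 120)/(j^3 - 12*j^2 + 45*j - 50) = (j^2 - 2*j - 24)/(j^2 - 7*j + 10)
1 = 1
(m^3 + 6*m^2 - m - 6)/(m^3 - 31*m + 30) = (m + 1)/(m - 5)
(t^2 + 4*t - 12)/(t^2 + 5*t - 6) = (t - 2)/(t - 1)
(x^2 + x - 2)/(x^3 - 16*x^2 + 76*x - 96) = (x^2 + x - 2)/(x^3 - 16*x^2 + 76*x - 96)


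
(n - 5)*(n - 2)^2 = n^3 - 9*n^2 + 24*n - 20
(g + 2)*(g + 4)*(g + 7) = g^3 + 13*g^2 + 50*g + 56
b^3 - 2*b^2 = b^2*(b - 2)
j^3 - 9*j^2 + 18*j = j*(j - 6)*(j - 3)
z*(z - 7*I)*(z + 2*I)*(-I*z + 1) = -I*z^4 - 4*z^3 - 19*I*z^2 + 14*z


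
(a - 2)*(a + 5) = a^2 + 3*a - 10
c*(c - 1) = c^2 - c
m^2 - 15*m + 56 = (m - 8)*(m - 7)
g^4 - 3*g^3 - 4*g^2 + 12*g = g*(g - 3)*(g - 2)*(g + 2)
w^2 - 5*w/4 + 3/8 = (w - 3/4)*(w - 1/2)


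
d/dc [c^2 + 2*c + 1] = 2*c + 2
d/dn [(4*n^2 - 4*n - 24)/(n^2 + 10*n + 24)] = 4*(11*n^2 + 60*n + 36)/(n^4 + 20*n^3 + 148*n^2 + 480*n + 576)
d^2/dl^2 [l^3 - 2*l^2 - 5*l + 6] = 6*l - 4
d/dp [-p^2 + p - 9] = 1 - 2*p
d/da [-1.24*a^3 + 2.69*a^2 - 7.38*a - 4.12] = -3.72*a^2 + 5.38*a - 7.38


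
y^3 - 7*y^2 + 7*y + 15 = (y - 5)*(y - 3)*(y + 1)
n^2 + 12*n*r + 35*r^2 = (n + 5*r)*(n + 7*r)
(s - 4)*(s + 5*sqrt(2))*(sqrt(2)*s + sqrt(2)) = sqrt(2)*s^3 - 3*sqrt(2)*s^2 + 10*s^2 - 30*s - 4*sqrt(2)*s - 40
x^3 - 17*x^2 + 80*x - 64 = (x - 8)^2*(x - 1)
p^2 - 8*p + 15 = (p - 5)*(p - 3)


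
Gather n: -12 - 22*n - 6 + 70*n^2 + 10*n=70*n^2 - 12*n - 18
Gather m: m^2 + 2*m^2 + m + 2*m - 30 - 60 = 3*m^2 + 3*m - 90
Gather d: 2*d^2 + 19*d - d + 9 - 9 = 2*d^2 + 18*d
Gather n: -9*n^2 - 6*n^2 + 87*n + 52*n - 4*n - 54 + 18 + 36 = -15*n^2 + 135*n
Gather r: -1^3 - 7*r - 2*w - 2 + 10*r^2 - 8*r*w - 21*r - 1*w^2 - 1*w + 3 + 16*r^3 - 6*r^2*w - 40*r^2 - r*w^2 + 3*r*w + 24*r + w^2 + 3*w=16*r^3 + r^2*(-6*w - 30) + r*(-w^2 - 5*w - 4)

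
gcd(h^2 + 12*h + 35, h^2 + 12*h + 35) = h^2 + 12*h + 35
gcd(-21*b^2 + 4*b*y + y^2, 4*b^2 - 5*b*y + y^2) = 1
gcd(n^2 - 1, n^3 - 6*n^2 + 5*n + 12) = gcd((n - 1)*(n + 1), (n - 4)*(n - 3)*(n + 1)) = n + 1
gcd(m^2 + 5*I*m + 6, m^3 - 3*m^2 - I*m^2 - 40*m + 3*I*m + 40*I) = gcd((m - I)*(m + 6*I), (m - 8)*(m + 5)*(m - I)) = m - I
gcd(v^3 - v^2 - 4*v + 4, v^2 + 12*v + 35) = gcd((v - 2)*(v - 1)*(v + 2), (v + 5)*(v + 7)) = 1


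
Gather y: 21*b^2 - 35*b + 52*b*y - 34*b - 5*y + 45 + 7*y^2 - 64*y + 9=21*b^2 - 69*b + 7*y^2 + y*(52*b - 69) + 54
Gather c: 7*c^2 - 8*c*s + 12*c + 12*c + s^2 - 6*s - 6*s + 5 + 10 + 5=7*c^2 + c*(24 - 8*s) + s^2 - 12*s + 20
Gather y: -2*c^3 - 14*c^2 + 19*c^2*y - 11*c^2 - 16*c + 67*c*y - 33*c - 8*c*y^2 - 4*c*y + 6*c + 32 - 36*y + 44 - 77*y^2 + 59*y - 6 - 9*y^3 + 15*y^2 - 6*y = -2*c^3 - 25*c^2 - 43*c - 9*y^3 + y^2*(-8*c - 62) + y*(19*c^2 + 63*c + 17) + 70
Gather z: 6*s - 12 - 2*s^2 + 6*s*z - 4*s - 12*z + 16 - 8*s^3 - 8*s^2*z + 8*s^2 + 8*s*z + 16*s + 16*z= -8*s^3 + 6*s^2 + 18*s + z*(-8*s^2 + 14*s + 4) + 4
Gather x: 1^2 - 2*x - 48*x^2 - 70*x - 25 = -48*x^2 - 72*x - 24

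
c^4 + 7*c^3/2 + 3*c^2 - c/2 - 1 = (c - 1/2)*(c + 1)^2*(c + 2)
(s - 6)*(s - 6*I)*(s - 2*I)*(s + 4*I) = s^4 - 6*s^3 - 4*I*s^3 + 20*s^2 + 24*I*s^2 - 120*s - 48*I*s + 288*I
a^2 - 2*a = a*(a - 2)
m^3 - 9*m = m*(m - 3)*(m + 3)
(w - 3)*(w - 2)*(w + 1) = w^3 - 4*w^2 + w + 6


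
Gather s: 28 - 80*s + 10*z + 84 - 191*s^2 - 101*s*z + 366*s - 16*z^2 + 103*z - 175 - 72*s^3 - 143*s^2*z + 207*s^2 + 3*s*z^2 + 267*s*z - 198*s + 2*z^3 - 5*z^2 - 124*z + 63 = -72*s^3 + s^2*(16 - 143*z) + s*(3*z^2 + 166*z + 88) + 2*z^3 - 21*z^2 - 11*z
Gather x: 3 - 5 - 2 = -4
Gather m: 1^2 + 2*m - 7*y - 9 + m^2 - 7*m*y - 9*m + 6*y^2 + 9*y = m^2 + m*(-7*y - 7) + 6*y^2 + 2*y - 8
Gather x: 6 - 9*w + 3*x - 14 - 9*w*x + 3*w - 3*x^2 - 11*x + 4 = -6*w - 3*x^2 + x*(-9*w - 8) - 4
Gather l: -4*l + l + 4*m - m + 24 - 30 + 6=-3*l + 3*m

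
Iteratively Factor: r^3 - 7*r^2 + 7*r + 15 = (r - 3)*(r^2 - 4*r - 5) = (r - 5)*(r - 3)*(r + 1)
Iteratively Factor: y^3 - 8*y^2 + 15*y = (y - 3)*(y^2 - 5*y) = (y - 5)*(y - 3)*(y)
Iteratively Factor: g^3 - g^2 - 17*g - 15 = (g + 3)*(g^2 - 4*g - 5) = (g - 5)*(g + 3)*(g + 1)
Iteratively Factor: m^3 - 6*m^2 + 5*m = (m - 1)*(m^2 - 5*m) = m*(m - 1)*(m - 5)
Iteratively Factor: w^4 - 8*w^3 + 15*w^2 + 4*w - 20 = (w + 1)*(w^3 - 9*w^2 + 24*w - 20) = (w - 2)*(w + 1)*(w^2 - 7*w + 10) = (w - 5)*(w - 2)*(w + 1)*(w - 2)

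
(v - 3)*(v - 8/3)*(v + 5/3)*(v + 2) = v^4 - 2*v^3 - 85*v^2/9 + 94*v/9 + 80/3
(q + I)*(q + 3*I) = q^2 + 4*I*q - 3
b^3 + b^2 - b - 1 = (b - 1)*(b + 1)^2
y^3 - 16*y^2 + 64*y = y*(y - 8)^2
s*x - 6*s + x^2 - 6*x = (s + x)*(x - 6)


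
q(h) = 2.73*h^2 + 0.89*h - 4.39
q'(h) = 5.46*h + 0.89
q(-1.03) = -2.41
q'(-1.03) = -4.73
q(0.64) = -2.70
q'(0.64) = 4.38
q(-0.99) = -2.60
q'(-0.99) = -4.52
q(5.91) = 96.22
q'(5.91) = 33.16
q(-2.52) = 10.70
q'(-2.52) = -12.87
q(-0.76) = -3.49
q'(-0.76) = -3.26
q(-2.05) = 5.26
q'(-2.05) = -10.30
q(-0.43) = -4.27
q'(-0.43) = -1.46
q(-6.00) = 88.55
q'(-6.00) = -31.87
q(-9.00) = 208.73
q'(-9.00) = -48.25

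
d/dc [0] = 0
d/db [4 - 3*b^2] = -6*b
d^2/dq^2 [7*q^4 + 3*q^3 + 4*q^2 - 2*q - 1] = 84*q^2 + 18*q + 8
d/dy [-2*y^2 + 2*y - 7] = 2 - 4*y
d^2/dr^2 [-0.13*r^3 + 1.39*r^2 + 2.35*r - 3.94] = 2.78 - 0.78*r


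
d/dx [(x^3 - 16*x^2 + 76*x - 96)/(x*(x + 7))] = (x^4 + 14*x^3 - 188*x^2 + 192*x + 672)/(x^2*(x^2 + 14*x + 49))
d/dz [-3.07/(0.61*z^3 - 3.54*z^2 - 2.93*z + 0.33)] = (5.6181*z^2 - 21.7356*z - 8.9951)/(0.61*z^3 - 3.54*z^2 - 2.93*z + 0.33)^2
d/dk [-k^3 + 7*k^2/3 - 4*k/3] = -3*k^2 + 14*k/3 - 4/3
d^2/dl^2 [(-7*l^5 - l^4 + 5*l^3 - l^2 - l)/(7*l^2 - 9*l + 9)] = 2*(-1029*l^7 + 3479*l^6 - 7182*l^5 + 8073*l^4 - 5044*l^3 - 1512*l^2 + 1404*l - 162)/(343*l^6 - 1323*l^5 + 3024*l^4 - 4131*l^3 + 3888*l^2 - 2187*l + 729)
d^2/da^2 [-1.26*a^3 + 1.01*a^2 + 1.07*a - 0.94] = 2.02 - 7.56*a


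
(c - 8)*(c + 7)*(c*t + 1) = c^3*t - c^2*t + c^2 - 56*c*t - c - 56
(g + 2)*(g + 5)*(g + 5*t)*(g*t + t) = g^4*t + 5*g^3*t^2 + 8*g^3*t + 40*g^2*t^2 + 17*g^2*t + 85*g*t^2 + 10*g*t + 50*t^2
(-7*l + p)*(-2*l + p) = 14*l^2 - 9*l*p + p^2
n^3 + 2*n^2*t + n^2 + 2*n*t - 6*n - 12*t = (n - 2)*(n + 3)*(n + 2*t)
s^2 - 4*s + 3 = (s - 3)*(s - 1)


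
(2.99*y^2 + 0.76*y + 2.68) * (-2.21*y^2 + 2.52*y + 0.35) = -6.6079*y^4 + 5.8552*y^3 - 2.9611*y^2 + 7.0196*y + 0.938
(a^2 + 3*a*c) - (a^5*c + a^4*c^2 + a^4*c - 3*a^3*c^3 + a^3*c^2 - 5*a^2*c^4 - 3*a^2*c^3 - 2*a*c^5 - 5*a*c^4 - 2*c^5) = -a^5*c - a^4*c^2 - a^4*c + 3*a^3*c^3 - a^3*c^2 + 5*a^2*c^4 + 3*a^2*c^3 + a^2 + 2*a*c^5 + 5*a*c^4 + 3*a*c + 2*c^5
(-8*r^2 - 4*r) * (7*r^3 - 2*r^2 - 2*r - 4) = -56*r^5 - 12*r^4 + 24*r^3 + 40*r^2 + 16*r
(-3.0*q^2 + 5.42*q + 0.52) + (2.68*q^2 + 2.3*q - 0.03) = -0.32*q^2 + 7.72*q + 0.49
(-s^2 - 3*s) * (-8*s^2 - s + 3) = 8*s^4 + 25*s^3 - 9*s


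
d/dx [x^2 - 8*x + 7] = 2*x - 8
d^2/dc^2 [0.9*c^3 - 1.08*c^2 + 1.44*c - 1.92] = 5.4*c - 2.16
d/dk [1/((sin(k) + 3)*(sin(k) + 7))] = -2*(sin(k) + 5)*cos(k)/((sin(k) + 3)^2*(sin(k) + 7)^2)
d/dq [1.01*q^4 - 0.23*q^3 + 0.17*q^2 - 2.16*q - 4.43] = 4.04*q^3 - 0.69*q^2 + 0.34*q - 2.16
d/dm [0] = 0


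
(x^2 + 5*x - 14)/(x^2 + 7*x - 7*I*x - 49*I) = (x - 2)/(x - 7*I)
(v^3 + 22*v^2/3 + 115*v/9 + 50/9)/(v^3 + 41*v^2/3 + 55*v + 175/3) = (v + 2/3)/(v + 7)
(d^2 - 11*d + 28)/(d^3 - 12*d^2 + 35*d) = (d - 4)/(d*(d - 5))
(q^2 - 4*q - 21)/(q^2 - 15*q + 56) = (q + 3)/(q - 8)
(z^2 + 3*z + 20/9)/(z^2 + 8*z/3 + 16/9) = (3*z + 5)/(3*z + 4)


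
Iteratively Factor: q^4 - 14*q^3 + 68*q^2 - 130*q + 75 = (q - 1)*(q^3 - 13*q^2 + 55*q - 75) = (q - 3)*(q - 1)*(q^2 - 10*q + 25) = (q - 5)*(q - 3)*(q - 1)*(q - 5)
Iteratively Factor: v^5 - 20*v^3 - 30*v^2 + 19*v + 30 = (v + 2)*(v^4 - 2*v^3 - 16*v^2 + 2*v + 15) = (v - 1)*(v + 2)*(v^3 - v^2 - 17*v - 15) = (v - 5)*(v - 1)*(v + 2)*(v^2 + 4*v + 3) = (v - 5)*(v - 1)*(v + 2)*(v + 3)*(v + 1)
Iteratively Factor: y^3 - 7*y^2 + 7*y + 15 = (y - 5)*(y^2 - 2*y - 3) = (y - 5)*(y + 1)*(y - 3)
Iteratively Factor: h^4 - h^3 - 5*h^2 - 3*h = (h + 1)*(h^3 - 2*h^2 - 3*h) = h*(h + 1)*(h^2 - 2*h - 3) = h*(h + 1)^2*(h - 3)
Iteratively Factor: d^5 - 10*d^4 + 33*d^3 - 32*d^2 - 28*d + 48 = (d - 2)*(d^4 - 8*d^3 + 17*d^2 + 2*d - 24) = (d - 4)*(d - 2)*(d^3 - 4*d^2 + d + 6) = (d - 4)*(d - 3)*(d - 2)*(d^2 - d - 2) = (d - 4)*(d - 3)*(d - 2)*(d + 1)*(d - 2)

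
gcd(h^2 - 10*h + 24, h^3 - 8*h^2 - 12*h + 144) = h - 6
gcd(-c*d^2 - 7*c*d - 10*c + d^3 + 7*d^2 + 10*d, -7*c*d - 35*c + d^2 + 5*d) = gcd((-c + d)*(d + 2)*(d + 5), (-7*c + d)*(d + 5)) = d + 5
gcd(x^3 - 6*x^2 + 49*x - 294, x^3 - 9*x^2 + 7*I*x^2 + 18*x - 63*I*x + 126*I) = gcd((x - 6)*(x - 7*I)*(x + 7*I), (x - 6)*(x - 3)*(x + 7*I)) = x^2 + x*(-6 + 7*I) - 42*I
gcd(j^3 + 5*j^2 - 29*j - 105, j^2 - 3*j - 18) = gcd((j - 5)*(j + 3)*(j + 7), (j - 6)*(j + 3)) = j + 3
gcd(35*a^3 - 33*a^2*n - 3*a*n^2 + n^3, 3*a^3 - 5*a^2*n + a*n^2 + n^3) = a - n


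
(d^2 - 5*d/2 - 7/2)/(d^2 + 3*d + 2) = (d - 7/2)/(d + 2)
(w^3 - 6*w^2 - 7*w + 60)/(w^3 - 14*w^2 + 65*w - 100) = (w + 3)/(w - 5)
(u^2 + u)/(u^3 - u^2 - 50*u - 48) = u/(u^2 - 2*u - 48)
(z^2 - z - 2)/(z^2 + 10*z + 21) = (z^2 - z - 2)/(z^2 + 10*z + 21)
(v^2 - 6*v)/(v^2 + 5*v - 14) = v*(v - 6)/(v^2 + 5*v - 14)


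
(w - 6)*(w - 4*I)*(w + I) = w^3 - 6*w^2 - 3*I*w^2 + 4*w + 18*I*w - 24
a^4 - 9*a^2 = a^2*(a - 3)*(a + 3)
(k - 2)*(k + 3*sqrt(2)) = k^2 - 2*k + 3*sqrt(2)*k - 6*sqrt(2)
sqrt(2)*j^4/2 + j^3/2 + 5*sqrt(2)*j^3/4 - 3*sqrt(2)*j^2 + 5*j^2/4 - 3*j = j*(j - 3/2)*(j + 4)*(sqrt(2)*j/2 + 1/2)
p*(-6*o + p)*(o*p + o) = -6*o^2*p^2 - 6*o^2*p + o*p^3 + o*p^2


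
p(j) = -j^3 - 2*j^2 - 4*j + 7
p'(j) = -3*j^2 - 4*j - 4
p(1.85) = -13.58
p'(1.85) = -21.67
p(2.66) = -36.61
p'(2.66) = -35.87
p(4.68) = -158.03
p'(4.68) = -88.43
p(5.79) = -277.31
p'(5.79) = -127.73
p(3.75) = -88.86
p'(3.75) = -61.19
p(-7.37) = 328.16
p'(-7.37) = -137.47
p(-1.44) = 11.60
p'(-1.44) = -4.46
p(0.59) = 3.74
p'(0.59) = -7.40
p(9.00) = -920.00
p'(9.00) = -283.00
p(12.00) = -2057.00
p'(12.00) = -484.00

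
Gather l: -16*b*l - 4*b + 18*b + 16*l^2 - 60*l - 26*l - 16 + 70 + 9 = 14*b + 16*l^2 + l*(-16*b - 86) + 63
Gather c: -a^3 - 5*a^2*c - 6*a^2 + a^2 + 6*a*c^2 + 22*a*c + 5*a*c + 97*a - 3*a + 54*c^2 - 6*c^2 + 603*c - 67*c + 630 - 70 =-a^3 - 5*a^2 + 94*a + c^2*(6*a + 48) + c*(-5*a^2 + 27*a + 536) + 560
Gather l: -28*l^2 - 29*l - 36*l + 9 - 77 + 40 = -28*l^2 - 65*l - 28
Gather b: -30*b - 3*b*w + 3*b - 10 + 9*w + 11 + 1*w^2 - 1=b*(-3*w - 27) + w^2 + 9*w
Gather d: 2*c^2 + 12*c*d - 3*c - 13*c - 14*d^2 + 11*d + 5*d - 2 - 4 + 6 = 2*c^2 - 16*c - 14*d^2 + d*(12*c + 16)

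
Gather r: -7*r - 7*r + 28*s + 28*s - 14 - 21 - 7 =-14*r + 56*s - 42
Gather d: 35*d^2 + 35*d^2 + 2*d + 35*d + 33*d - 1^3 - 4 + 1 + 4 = 70*d^2 + 70*d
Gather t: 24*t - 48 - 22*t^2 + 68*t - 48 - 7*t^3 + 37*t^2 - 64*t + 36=-7*t^3 + 15*t^2 + 28*t - 60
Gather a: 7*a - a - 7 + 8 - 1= 6*a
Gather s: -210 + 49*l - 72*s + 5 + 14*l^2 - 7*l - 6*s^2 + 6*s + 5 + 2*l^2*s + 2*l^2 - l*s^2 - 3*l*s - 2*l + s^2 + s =16*l^2 + 40*l + s^2*(-l - 5) + s*(2*l^2 - 3*l - 65) - 200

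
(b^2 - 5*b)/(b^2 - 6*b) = (b - 5)/(b - 6)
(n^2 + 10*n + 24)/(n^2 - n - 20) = (n + 6)/(n - 5)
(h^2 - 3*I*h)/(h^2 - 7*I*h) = (h - 3*I)/(h - 7*I)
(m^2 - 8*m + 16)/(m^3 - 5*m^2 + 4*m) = (m - 4)/(m*(m - 1))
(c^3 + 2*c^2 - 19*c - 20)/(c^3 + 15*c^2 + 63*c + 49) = (c^2 + c - 20)/(c^2 + 14*c + 49)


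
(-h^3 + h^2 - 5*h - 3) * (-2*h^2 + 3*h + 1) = 2*h^5 - 5*h^4 + 12*h^3 - 8*h^2 - 14*h - 3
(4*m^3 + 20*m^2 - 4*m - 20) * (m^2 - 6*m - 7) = 4*m^5 - 4*m^4 - 152*m^3 - 136*m^2 + 148*m + 140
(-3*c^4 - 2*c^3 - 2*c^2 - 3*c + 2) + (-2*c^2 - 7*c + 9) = -3*c^4 - 2*c^3 - 4*c^2 - 10*c + 11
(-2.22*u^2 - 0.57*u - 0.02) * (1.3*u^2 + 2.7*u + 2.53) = -2.886*u^4 - 6.735*u^3 - 7.1816*u^2 - 1.4961*u - 0.0506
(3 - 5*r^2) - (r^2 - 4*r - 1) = -6*r^2 + 4*r + 4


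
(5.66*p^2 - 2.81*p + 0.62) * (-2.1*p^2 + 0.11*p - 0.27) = -11.886*p^4 + 6.5236*p^3 - 3.1393*p^2 + 0.8269*p - 0.1674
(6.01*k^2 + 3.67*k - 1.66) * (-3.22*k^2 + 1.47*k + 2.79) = -19.3522*k^4 - 2.9827*k^3 + 27.508*k^2 + 7.7991*k - 4.6314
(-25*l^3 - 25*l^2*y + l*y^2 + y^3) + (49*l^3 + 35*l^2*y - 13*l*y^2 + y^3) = 24*l^3 + 10*l^2*y - 12*l*y^2 + 2*y^3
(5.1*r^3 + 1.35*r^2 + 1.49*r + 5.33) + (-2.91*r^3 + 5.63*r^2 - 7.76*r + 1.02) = 2.19*r^3 + 6.98*r^2 - 6.27*r + 6.35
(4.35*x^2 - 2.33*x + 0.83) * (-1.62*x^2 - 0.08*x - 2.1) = -7.047*x^4 + 3.4266*x^3 - 10.2932*x^2 + 4.8266*x - 1.743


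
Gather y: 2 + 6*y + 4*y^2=4*y^2 + 6*y + 2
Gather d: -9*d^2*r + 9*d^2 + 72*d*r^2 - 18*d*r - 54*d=d^2*(9 - 9*r) + d*(72*r^2 - 18*r - 54)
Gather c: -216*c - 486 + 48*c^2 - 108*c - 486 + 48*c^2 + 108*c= 96*c^2 - 216*c - 972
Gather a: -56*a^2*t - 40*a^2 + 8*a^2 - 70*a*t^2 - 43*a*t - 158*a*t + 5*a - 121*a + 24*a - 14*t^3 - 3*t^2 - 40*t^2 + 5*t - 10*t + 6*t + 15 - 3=a^2*(-56*t - 32) + a*(-70*t^2 - 201*t - 92) - 14*t^3 - 43*t^2 + t + 12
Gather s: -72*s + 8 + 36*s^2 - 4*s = 36*s^2 - 76*s + 8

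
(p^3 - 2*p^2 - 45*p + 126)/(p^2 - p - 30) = (p^2 + 4*p - 21)/(p + 5)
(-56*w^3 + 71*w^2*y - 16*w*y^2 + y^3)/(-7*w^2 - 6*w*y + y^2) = (8*w^2 - 9*w*y + y^2)/(w + y)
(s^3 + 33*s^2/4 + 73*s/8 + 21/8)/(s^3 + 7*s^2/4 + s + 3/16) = 2*(s + 7)/(2*s + 1)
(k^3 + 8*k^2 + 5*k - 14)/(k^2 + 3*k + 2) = (k^2 + 6*k - 7)/(k + 1)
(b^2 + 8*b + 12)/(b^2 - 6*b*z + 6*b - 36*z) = (-b - 2)/(-b + 6*z)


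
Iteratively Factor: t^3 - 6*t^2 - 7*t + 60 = (t - 4)*(t^2 - 2*t - 15) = (t - 5)*(t - 4)*(t + 3)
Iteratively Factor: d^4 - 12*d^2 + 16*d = (d)*(d^3 - 12*d + 16) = d*(d - 2)*(d^2 + 2*d - 8) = d*(d - 2)*(d + 4)*(d - 2)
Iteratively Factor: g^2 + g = (g)*(g + 1)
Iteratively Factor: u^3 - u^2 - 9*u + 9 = (u + 3)*(u^2 - 4*u + 3) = (u - 1)*(u + 3)*(u - 3)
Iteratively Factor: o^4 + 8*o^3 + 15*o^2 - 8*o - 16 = (o + 4)*(o^3 + 4*o^2 - o - 4) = (o + 1)*(o + 4)*(o^2 + 3*o - 4) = (o + 1)*(o + 4)^2*(o - 1)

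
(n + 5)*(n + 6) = n^2 + 11*n + 30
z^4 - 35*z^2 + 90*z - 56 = (z - 4)*(z - 2)*(z - 1)*(z + 7)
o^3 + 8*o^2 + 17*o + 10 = (o + 1)*(o + 2)*(o + 5)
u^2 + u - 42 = (u - 6)*(u + 7)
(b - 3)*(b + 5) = b^2 + 2*b - 15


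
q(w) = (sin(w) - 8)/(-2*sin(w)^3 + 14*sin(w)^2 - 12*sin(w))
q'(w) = (sin(w) - 8)*(6*sin(w)^2*cos(w) - 28*sin(w)*cos(w) + 12*cos(w))/(-2*sin(w)^3 + 14*sin(w)^2 - 12*sin(w))^2 + cos(w)/(-2*sin(w)^3 + 14*sin(w)^2 - 12*sin(w))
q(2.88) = 3.52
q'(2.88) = 8.40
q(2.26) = 3.92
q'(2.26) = -7.83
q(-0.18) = -3.14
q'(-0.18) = -19.97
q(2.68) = 2.75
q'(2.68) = 0.97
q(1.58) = 16528.22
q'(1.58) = -3591488.34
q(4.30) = -0.37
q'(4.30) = 0.24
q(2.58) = 2.74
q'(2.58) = -0.72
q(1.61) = 911.69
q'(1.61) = -46470.52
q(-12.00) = 2.75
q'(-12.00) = 0.80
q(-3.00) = -4.12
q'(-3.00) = 32.61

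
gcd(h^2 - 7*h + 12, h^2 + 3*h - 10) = 1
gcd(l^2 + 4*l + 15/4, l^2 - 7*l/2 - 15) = l + 5/2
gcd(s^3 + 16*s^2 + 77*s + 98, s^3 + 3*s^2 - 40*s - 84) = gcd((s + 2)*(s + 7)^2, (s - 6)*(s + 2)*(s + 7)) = s^2 + 9*s + 14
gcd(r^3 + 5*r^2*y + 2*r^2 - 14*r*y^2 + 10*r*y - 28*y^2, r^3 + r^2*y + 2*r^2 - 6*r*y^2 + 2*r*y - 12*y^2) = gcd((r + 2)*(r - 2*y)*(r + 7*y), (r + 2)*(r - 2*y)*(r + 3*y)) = -r^2 + 2*r*y - 2*r + 4*y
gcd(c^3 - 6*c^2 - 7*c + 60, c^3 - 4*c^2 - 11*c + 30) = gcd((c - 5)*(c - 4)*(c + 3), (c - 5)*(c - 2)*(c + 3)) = c^2 - 2*c - 15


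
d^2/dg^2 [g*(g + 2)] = 2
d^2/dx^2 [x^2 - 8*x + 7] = 2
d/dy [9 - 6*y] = -6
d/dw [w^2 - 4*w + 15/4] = 2*w - 4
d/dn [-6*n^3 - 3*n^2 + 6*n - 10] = -18*n^2 - 6*n + 6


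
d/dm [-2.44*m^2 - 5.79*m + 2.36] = -4.88*m - 5.79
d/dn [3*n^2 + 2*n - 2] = 6*n + 2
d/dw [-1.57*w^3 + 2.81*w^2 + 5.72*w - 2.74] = -4.71*w^2 + 5.62*w + 5.72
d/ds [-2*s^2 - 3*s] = -4*s - 3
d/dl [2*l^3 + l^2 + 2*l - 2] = 6*l^2 + 2*l + 2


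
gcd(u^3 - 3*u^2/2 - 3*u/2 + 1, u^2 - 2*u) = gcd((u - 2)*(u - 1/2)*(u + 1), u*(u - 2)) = u - 2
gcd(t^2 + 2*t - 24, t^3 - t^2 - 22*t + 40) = t - 4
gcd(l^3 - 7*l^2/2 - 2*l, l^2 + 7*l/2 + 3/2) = l + 1/2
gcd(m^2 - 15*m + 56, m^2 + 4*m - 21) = 1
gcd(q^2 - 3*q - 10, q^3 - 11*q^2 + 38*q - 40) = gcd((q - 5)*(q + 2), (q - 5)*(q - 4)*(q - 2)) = q - 5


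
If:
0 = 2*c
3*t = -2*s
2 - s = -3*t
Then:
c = 0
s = 2/3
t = -4/9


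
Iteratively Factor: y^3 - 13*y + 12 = (y + 4)*(y^2 - 4*y + 3) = (y - 1)*(y + 4)*(y - 3)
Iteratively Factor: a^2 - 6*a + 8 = (a - 2)*(a - 4)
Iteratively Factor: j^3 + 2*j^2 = (j + 2)*(j^2) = j*(j + 2)*(j)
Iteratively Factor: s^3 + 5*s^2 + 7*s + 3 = (s + 1)*(s^2 + 4*s + 3) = (s + 1)*(s + 3)*(s + 1)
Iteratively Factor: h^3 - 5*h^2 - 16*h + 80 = (h - 4)*(h^2 - h - 20) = (h - 5)*(h - 4)*(h + 4)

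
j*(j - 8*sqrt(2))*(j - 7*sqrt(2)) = j^3 - 15*sqrt(2)*j^2 + 112*j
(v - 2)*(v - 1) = v^2 - 3*v + 2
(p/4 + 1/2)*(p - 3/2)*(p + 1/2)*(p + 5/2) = p^4/4 + 7*p^3/8 - p^2/16 - 67*p/32 - 15/16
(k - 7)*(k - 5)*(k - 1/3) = k^3 - 37*k^2/3 + 39*k - 35/3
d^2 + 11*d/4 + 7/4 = (d + 1)*(d + 7/4)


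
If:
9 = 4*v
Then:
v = 9/4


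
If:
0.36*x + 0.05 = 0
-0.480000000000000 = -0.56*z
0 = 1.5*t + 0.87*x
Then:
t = 0.08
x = -0.14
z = 0.86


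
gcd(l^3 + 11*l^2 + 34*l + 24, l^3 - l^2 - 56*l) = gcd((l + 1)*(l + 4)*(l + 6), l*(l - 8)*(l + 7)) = 1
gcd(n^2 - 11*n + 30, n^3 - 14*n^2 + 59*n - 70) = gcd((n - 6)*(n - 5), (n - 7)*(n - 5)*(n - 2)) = n - 5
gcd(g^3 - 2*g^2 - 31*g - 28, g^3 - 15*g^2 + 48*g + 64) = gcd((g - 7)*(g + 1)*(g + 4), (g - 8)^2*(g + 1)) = g + 1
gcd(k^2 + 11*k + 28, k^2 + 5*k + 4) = k + 4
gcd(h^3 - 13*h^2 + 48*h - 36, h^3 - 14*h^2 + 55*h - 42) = h^2 - 7*h + 6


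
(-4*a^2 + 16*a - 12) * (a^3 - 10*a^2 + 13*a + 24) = -4*a^5 + 56*a^4 - 224*a^3 + 232*a^2 + 228*a - 288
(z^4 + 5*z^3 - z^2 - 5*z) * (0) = 0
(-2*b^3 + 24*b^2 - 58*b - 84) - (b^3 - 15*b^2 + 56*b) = -3*b^3 + 39*b^2 - 114*b - 84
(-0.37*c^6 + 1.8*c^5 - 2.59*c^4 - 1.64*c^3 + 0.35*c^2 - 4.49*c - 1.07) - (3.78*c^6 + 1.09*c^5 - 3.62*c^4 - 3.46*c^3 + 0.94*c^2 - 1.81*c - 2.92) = -4.15*c^6 + 0.71*c^5 + 1.03*c^4 + 1.82*c^3 - 0.59*c^2 - 2.68*c + 1.85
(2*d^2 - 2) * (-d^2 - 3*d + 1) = -2*d^4 - 6*d^3 + 4*d^2 + 6*d - 2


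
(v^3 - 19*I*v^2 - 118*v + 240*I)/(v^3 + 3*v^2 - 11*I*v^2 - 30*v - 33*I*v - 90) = (v - 8*I)/(v + 3)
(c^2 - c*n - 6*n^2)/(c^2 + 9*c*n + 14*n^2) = (c - 3*n)/(c + 7*n)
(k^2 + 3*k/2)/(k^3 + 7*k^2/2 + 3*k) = 1/(k + 2)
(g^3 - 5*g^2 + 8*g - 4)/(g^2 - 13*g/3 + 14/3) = 3*(g^2 - 3*g + 2)/(3*g - 7)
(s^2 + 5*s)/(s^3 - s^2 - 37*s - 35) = s/(s^2 - 6*s - 7)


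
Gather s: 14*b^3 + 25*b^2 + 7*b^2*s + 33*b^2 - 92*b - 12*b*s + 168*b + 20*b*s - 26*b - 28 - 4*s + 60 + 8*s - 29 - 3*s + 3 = 14*b^3 + 58*b^2 + 50*b + s*(7*b^2 + 8*b + 1) + 6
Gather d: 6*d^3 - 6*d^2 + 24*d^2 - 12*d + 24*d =6*d^3 + 18*d^2 + 12*d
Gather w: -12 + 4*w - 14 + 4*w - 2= 8*w - 28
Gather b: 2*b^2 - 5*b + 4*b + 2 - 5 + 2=2*b^2 - b - 1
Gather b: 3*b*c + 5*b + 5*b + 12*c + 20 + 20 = b*(3*c + 10) + 12*c + 40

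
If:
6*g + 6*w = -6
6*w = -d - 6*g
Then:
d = 6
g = -w - 1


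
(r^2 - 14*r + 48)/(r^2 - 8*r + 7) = (r^2 - 14*r + 48)/(r^2 - 8*r + 7)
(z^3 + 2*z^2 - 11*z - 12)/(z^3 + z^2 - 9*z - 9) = (z + 4)/(z + 3)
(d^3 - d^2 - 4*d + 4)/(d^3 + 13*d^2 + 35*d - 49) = (d^2 - 4)/(d^2 + 14*d + 49)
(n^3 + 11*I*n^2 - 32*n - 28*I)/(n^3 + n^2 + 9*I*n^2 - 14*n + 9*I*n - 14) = (n + 2*I)/(n + 1)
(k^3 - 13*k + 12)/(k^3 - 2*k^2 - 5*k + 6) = (k + 4)/(k + 2)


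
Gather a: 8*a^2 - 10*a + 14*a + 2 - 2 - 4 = 8*a^2 + 4*a - 4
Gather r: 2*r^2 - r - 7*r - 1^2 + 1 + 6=2*r^2 - 8*r + 6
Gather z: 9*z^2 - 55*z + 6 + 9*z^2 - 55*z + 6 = 18*z^2 - 110*z + 12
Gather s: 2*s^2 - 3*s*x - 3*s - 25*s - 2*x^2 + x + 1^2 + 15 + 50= 2*s^2 + s*(-3*x - 28) - 2*x^2 + x + 66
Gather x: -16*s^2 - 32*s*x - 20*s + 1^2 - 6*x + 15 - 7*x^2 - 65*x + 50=-16*s^2 - 20*s - 7*x^2 + x*(-32*s - 71) + 66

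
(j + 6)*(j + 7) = j^2 + 13*j + 42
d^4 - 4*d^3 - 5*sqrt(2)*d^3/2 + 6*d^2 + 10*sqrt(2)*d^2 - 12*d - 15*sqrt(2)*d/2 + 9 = (d - 3)*(d - 1)*(d - 3*sqrt(2)/2)*(d - sqrt(2))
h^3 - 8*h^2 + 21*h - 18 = (h - 3)^2*(h - 2)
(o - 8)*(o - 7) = o^2 - 15*o + 56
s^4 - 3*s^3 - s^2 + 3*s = s*(s - 3)*(s - 1)*(s + 1)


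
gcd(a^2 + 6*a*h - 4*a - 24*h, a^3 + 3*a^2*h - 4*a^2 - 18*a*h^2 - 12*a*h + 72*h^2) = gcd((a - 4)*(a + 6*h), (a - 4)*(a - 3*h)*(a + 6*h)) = a^2 + 6*a*h - 4*a - 24*h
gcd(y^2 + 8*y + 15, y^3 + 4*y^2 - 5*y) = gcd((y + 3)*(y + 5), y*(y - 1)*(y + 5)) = y + 5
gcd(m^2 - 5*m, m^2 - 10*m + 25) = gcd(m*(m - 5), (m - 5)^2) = m - 5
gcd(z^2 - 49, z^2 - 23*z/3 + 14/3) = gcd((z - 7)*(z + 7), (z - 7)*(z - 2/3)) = z - 7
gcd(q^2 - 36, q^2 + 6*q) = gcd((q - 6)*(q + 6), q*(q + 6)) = q + 6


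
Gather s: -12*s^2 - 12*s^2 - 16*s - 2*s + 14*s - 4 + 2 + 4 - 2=-24*s^2 - 4*s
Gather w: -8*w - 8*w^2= -8*w^2 - 8*w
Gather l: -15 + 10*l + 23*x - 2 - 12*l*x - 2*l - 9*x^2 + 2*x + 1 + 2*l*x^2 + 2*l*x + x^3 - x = l*(2*x^2 - 10*x + 8) + x^3 - 9*x^2 + 24*x - 16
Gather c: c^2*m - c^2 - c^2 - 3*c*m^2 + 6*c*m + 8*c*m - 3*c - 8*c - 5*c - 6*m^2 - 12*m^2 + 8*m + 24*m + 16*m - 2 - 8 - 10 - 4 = c^2*(m - 2) + c*(-3*m^2 + 14*m - 16) - 18*m^2 + 48*m - 24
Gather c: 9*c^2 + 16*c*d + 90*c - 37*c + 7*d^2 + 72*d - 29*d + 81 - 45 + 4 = 9*c^2 + c*(16*d + 53) + 7*d^2 + 43*d + 40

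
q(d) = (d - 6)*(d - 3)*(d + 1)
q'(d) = (d - 6)*(d - 3) + (d - 6)*(d + 1) + (d - 3)*(d + 1)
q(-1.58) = -20.14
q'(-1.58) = 41.77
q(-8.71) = -1328.08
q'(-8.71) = 375.95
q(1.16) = 19.24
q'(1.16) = -5.52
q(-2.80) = -91.87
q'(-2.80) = 77.32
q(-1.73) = -26.69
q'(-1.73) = 45.66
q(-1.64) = -22.69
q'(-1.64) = 43.31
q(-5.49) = -438.00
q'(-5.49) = 187.26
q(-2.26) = -54.74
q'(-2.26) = 60.48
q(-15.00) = -5292.00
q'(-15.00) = 924.00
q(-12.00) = -2970.00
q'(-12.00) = 633.00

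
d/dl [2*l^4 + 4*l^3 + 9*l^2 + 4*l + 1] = 8*l^3 + 12*l^2 + 18*l + 4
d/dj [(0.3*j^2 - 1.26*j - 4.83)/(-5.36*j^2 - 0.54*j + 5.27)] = (-6.9156*j^2 - 48.6156*j - 9.2484)/(28.7296*j^4 + 5.7888*j^3 - 56.2028*j^2 - 5.6916*j + 27.7729)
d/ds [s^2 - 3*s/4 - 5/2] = 2*s - 3/4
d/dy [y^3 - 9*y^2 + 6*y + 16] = 3*y^2 - 18*y + 6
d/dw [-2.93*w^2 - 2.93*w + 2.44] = -5.86*w - 2.93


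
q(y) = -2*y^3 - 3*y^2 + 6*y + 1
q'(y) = -6*y^2 - 6*y + 6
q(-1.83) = -7.77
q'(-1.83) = -3.11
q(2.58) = -37.84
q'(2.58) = -49.42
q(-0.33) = -1.23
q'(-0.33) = 7.33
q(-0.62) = -3.40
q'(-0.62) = 7.41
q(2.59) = -38.33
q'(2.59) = -49.79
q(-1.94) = -7.33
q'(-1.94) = -4.94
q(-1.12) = -6.67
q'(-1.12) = 5.19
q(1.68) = -6.87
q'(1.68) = -21.01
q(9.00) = -1646.00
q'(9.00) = -534.00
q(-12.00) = 2953.00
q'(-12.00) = -786.00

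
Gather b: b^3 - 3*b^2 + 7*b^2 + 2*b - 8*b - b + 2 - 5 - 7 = b^3 + 4*b^2 - 7*b - 10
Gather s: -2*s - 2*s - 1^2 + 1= -4*s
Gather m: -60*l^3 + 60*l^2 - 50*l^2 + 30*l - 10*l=-60*l^3 + 10*l^2 + 20*l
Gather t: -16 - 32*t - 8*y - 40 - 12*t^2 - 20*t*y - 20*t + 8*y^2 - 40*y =-12*t^2 + t*(-20*y - 52) + 8*y^2 - 48*y - 56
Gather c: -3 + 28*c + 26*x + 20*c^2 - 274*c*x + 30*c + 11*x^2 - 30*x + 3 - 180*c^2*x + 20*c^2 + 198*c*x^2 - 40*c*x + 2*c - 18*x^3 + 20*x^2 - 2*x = c^2*(40 - 180*x) + c*(198*x^2 - 314*x + 60) - 18*x^3 + 31*x^2 - 6*x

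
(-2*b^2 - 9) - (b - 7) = -2*b^2 - b - 2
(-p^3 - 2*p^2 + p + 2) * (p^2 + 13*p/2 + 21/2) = -p^5 - 17*p^4/2 - 45*p^3/2 - 25*p^2/2 + 47*p/2 + 21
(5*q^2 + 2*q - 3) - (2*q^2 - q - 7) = 3*q^2 + 3*q + 4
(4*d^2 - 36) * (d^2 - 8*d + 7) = 4*d^4 - 32*d^3 - 8*d^2 + 288*d - 252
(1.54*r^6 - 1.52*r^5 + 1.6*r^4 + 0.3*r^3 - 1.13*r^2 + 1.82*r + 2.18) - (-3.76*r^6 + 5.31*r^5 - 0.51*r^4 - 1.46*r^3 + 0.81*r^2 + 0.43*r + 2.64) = 5.3*r^6 - 6.83*r^5 + 2.11*r^4 + 1.76*r^3 - 1.94*r^2 + 1.39*r - 0.46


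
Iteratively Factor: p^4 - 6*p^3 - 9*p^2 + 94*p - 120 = (p + 4)*(p^3 - 10*p^2 + 31*p - 30) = (p - 5)*(p + 4)*(p^2 - 5*p + 6) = (p - 5)*(p - 2)*(p + 4)*(p - 3)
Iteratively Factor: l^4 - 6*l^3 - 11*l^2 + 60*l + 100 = (l - 5)*(l^3 - l^2 - 16*l - 20) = (l - 5)*(l + 2)*(l^2 - 3*l - 10) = (l - 5)^2*(l + 2)*(l + 2)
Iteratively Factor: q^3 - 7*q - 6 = (q - 3)*(q^2 + 3*q + 2) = (q - 3)*(q + 2)*(q + 1)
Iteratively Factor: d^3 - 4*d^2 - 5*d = (d - 5)*(d^2 + d) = d*(d - 5)*(d + 1)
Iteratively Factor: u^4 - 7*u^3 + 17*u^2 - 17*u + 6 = (u - 3)*(u^3 - 4*u^2 + 5*u - 2) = (u - 3)*(u - 1)*(u^2 - 3*u + 2) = (u - 3)*(u - 2)*(u - 1)*(u - 1)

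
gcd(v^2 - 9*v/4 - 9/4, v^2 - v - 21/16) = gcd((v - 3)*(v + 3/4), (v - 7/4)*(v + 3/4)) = v + 3/4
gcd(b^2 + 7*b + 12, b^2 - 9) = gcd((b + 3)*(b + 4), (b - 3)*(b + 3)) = b + 3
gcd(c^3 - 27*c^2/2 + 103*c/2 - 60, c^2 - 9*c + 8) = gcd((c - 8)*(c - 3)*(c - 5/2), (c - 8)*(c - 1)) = c - 8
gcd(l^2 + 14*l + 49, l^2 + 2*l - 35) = l + 7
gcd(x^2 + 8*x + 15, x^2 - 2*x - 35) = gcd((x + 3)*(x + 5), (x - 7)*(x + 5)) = x + 5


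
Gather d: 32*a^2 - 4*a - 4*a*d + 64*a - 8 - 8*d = 32*a^2 + 60*a + d*(-4*a - 8) - 8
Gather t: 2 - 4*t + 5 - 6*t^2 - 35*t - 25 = -6*t^2 - 39*t - 18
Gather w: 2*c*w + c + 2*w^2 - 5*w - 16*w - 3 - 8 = c + 2*w^2 + w*(2*c - 21) - 11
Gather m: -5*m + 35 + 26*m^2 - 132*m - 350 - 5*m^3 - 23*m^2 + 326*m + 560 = -5*m^3 + 3*m^2 + 189*m + 245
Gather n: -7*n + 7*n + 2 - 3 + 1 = 0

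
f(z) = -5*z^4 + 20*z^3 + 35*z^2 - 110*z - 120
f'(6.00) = -1850.00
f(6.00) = -1680.00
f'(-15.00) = 79840.00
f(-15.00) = -311220.00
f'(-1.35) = -45.94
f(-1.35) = 26.47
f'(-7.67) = 11907.19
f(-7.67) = -23545.84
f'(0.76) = -30.92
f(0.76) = -176.27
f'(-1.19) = -74.63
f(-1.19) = 16.73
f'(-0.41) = -127.24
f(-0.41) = -70.54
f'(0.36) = -77.96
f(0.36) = -154.21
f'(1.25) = 32.19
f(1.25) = -175.96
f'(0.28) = -86.14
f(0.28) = -147.65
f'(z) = -20*z^3 + 60*z^2 + 70*z - 110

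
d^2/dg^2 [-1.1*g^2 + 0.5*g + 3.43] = -2.20000000000000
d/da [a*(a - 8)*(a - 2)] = 3*a^2 - 20*a + 16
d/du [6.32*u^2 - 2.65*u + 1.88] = 12.64*u - 2.65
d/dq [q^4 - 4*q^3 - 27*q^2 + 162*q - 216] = 4*q^3 - 12*q^2 - 54*q + 162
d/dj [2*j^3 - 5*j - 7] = 6*j^2 - 5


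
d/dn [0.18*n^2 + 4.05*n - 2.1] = 0.36*n + 4.05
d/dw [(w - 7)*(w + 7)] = 2*w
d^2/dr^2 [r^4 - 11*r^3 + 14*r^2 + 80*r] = 12*r^2 - 66*r + 28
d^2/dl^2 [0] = 0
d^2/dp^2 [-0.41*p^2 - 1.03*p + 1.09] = -0.820000000000000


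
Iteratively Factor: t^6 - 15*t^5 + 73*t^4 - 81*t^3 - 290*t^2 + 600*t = (t - 3)*(t^5 - 12*t^4 + 37*t^3 + 30*t^2 - 200*t) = (t - 4)*(t - 3)*(t^4 - 8*t^3 + 5*t^2 + 50*t) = t*(t - 4)*(t - 3)*(t^3 - 8*t^2 + 5*t + 50) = t*(t - 5)*(t - 4)*(t - 3)*(t^2 - 3*t - 10) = t*(t - 5)^2*(t - 4)*(t - 3)*(t + 2)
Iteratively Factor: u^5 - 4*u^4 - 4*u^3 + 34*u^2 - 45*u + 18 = (u + 3)*(u^4 - 7*u^3 + 17*u^2 - 17*u + 6) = (u - 2)*(u + 3)*(u^3 - 5*u^2 + 7*u - 3) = (u - 2)*(u - 1)*(u + 3)*(u^2 - 4*u + 3) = (u - 2)*(u - 1)^2*(u + 3)*(u - 3)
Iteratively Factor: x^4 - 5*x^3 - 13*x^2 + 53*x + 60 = (x + 3)*(x^3 - 8*x^2 + 11*x + 20) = (x - 4)*(x + 3)*(x^2 - 4*x - 5) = (x - 4)*(x + 1)*(x + 3)*(x - 5)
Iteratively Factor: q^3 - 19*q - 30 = (q + 2)*(q^2 - 2*q - 15) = (q + 2)*(q + 3)*(q - 5)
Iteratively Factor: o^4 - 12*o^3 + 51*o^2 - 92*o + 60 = (o - 3)*(o^3 - 9*o^2 + 24*o - 20) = (o - 3)*(o - 2)*(o^2 - 7*o + 10) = (o - 3)*(o - 2)^2*(o - 5)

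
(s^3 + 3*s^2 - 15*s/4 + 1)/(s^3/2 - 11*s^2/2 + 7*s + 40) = (4*s^3 + 12*s^2 - 15*s + 4)/(2*(s^3 - 11*s^2 + 14*s + 80))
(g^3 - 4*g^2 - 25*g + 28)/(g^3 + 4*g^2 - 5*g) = (g^2 - 3*g - 28)/(g*(g + 5))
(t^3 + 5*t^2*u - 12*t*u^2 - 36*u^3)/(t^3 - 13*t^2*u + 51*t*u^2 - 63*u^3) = (t^2 + 8*t*u + 12*u^2)/(t^2 - 10*t*u + 21*u^2)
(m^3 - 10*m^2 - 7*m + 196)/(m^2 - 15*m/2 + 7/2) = 2*(m^2 - 3*m - 28)/(2*m - 1)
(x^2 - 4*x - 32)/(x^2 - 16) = (x - 8)/(x - 4)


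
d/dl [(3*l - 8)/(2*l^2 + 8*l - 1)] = (-6*l^2 + 32*l + 61)/(4*l^4 + 32*l^3 + 60*l^2 - 16*l + 1)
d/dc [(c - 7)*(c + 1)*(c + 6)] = 3*c^2 - 43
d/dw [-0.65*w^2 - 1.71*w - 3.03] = -1.3*w - 1.71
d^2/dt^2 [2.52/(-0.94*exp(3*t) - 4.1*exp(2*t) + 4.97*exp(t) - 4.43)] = (-2.52*(2.82*exp(2*t) + 8.2*exp(t) - 4.97)*(5.64*exp(2*t) + 16.4*exp(t) - 9.94)*exp(t) + (21.3192*exp(2*t) + 41.328*exp(t) - 12.5244)*(0.94*exp(3*t) + 4.1*exp(2*t) - 4.97*exp(t) + 4.43))*exp(t)/(0.94*exp(3*t) + 4.1*exp(2*t) - 4.97*exp(t) + 4.43)^3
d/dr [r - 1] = 1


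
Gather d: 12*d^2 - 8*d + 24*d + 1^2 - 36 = 12*d^2 + 16*d - 35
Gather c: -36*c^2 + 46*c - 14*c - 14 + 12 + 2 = -36*c^2 + 32*c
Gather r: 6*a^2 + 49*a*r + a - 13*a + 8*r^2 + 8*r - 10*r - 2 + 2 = 6*a^2 - 12*a + 8*r^2 + r*(49*a - 2)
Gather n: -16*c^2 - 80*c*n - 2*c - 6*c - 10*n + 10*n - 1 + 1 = -16*c^2 - 80*c*n - 8*c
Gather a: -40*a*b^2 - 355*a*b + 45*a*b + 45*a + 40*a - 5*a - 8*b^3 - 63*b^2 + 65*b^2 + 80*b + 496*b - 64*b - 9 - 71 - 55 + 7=a*(-40*b^2 - 310*b + 80) - 8*b^3 + 2*b^2 + 512*b - 128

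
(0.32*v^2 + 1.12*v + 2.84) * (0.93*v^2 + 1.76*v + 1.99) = 0.2976*v^4 + 1.6048*v^3 + 5.2492*v^2 + 7.2272*v + 5.6516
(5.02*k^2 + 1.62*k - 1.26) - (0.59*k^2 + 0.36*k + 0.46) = 4.43*k^2 + 1.26*k - 1.72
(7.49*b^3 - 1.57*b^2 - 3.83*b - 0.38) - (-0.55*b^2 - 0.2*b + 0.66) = 7.49*b^3 - 1.02*b^2 - 3.63*b - 1.04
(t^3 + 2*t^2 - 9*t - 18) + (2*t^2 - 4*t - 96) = t^3 + 4*t^2 - 13*t - 114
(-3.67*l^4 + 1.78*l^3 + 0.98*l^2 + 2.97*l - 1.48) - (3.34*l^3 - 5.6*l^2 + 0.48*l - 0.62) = -3.67*l^4 - 1.56*l^3 + 6.58*l^2 + 2.49*l - 0.86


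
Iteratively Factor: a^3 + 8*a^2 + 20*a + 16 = (a + 4)*(a^2 + 4*a + 4) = (a + 2)*(a + 4)*(a + 2)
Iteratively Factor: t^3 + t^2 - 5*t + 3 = (t - 1)*(t^2 + 2*t - 3) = (t - 1)*(t + 3)*(t - 1)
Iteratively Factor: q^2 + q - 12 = (q - 3)*(q + 4)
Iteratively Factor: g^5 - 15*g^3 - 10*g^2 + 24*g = (g + 2)*(g^4 - 2*g^3 - 11*g^2 + 12*g) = (g - 1)*(g + 2)*(g^3 - g^2 - 12*g) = (g - 1)*(g + 2)*(g + 3)*(g^2 - 4*g) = (g - 4)*(g - 1)*(g + 2)*(g + 3)*(g)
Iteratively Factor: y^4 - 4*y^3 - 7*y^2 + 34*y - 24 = (y - 1)*(y^3 - 3*y^2 - 10*y + 24) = (y - 1)*(y + 3)*(y^2 - 6*y + 8) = (y - 2)*(y - 1)*(y + 3)*(y - 4)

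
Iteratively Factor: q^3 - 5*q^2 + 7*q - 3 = (q - 1)*(q^2 - 4*q + 3) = (q - 3)*(q - 1)*(q - 1)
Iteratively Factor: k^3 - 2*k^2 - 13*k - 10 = (k + 1)*(k^2 - 3*k - 10) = (k + 1)*(k + 2)*(k - 5)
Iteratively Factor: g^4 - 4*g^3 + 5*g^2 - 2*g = (g - 2)*(g^3 - 2*g^2 + g) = (g - 2)*(g - 1)*(g^2 - g) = (g - 2)*(g - 1)^2*(g)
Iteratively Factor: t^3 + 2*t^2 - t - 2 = (t + 2)*(t^2 - 1) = (t + 1)*(t + 2)*(t - 1)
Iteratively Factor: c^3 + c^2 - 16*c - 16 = (c + 4)*(c^2 - 3*c - 4) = (c - 4)*(c + 4)*(c + 1)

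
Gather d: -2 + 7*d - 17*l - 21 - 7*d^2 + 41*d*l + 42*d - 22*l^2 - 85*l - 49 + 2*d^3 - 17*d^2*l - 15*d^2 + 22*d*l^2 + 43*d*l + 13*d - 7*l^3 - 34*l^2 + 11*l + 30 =2*d^3 + d^2*(-17*l - 22) + d*(22*l^2 + 84*l + 62) - 7*l^3 - 56*l^2 - 91*l - 42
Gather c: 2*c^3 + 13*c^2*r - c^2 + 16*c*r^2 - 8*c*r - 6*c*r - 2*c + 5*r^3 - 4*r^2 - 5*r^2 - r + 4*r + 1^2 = 2*c^3 + c^2*(13*r - 1) + c*(16*r^2 - 14*r - 2) + 5*r^3 - 9*r^2 + 3*r + 1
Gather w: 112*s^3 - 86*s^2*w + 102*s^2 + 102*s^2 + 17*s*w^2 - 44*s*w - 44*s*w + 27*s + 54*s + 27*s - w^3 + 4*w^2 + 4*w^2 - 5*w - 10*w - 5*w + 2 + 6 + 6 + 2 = 112*s^3 + 204*s^2 + 108*s - w^3 + w^2*(17*s + 8) + w*(-86*s^2 - 88*s - 20) + 16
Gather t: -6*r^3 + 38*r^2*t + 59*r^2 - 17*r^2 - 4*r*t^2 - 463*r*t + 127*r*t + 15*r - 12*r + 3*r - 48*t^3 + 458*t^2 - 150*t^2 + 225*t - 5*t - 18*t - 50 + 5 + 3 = -6*r^3 + 42*r^2 + 6*r - 48*t^3 + t^2*(308 - 4*r) + t*(38*r^2 - 336*r + 202) - 42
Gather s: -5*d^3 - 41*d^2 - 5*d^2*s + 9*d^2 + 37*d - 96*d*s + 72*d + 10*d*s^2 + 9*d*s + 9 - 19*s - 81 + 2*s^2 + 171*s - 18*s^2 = -5*d^3 - 32*d^2 + 109*d + s^2*(10*d - 16) + s*(-5*d^2 - 87*d + 152) - 72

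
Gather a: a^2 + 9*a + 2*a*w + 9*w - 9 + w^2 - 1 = a^2 + a*(2*w + 9) + w^2 + 9*w - 10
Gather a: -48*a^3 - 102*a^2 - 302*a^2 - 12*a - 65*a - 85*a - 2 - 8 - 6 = -48*a^3 - 404*a^2 - 162*a - 16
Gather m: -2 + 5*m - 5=5*m - 7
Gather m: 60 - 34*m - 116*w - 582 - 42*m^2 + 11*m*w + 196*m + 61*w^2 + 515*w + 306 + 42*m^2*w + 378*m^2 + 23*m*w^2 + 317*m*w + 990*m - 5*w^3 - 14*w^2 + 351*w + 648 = m^2*(42*w + 336) + m*(23*w^2 + 328*w + 1152) - 5*w^3 + 47*w^2 + 750*w + 432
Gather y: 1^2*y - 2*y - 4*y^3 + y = -4*y^3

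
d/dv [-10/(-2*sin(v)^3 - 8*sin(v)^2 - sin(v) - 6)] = 10*(-16*sin(v) + 3*cos(2*v) - 4)*cos(v)/(2*sin(v)^3 + 8*sin(v)^2 + sin(v) + 6)^2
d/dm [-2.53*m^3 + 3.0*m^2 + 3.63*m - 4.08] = -7.59*m^2 + 6.0*m + 3.63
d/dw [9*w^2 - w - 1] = 18*w - 1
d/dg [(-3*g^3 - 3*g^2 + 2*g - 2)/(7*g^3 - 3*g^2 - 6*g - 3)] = (30*g^4 + 8*g^3 + 93*g^2 + 6*g - 18)/(49*g^6 - 42*g^5 - 75*g^4 - 6*g^3 + 54*g^2 + 36*g + 9)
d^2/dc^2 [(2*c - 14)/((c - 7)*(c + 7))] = 4/(c + 7)^3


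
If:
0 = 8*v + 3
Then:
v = -3/8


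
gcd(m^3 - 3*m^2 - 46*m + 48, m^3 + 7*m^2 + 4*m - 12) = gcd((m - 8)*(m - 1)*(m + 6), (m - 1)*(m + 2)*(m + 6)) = m^2 + 5*m - 6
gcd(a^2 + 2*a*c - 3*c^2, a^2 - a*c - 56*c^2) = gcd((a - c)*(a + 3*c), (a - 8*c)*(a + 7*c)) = 1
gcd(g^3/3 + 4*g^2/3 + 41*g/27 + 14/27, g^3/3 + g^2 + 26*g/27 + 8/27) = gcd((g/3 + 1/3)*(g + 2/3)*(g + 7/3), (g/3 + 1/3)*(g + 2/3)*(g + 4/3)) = g^2 + 5*g/3 + 2/3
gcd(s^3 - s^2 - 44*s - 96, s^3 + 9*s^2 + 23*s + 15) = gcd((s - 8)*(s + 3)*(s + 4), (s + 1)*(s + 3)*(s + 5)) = s + 3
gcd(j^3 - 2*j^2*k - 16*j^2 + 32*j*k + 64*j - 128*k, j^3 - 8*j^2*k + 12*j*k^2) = j - 2*k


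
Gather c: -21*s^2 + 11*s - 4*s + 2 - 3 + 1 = -21*s^2 + 7*s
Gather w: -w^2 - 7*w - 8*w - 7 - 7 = -w^2 - 15*w - 14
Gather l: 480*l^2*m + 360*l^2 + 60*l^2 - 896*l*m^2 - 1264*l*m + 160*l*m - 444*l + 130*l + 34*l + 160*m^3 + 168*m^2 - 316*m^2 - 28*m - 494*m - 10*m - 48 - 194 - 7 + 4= l^2*(480*m + 420) + l*(-896*m^2 - 1104*m - 280) + 160*m^3 - 148*m^2 - 532*m - 245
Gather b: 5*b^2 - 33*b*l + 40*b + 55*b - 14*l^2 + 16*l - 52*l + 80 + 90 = 5*b^2 + b*(95 - 33*l) - 14*l^2 - 36*l + 170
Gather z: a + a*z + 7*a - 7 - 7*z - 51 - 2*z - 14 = 8*a + z*(a - 9) - 72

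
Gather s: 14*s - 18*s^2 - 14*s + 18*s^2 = 0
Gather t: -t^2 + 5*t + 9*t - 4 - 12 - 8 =-t^2 + 14*t - 24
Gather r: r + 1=r + 1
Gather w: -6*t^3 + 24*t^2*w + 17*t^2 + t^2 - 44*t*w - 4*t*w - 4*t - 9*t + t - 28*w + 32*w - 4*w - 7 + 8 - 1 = -6*t^3 + 18*t^2 - 12*t + w*(24*t^2 - 48*t)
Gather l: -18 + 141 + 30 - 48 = 105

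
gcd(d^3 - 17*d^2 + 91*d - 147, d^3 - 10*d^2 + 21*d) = d^2 - 10*d + 21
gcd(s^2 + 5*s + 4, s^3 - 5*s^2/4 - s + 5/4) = s + 1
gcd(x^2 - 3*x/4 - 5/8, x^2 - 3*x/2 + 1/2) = 1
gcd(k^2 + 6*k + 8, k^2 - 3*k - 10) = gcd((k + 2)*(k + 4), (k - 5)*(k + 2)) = k + 2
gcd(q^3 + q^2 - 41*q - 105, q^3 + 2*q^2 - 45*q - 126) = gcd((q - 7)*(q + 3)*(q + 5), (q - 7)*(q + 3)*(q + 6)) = q^2 - 4*q - 21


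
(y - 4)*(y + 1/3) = y^2 - 11*y/3 - 4/3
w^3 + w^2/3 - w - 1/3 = (w - 1)*(w + 1/3)*(w + 1)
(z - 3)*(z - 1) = z^2 - 4*z + 3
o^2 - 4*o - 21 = (o - 7)*(o + 3)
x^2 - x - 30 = (x - 6)*(x + 5)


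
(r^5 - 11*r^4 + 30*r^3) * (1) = r^5 - 11*r^4 + 30*r^3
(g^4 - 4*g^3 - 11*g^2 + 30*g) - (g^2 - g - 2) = g^4 - 4*g^3 - 12*g^2 + 31*g + 2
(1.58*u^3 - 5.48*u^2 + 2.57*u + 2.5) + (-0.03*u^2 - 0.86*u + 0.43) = 1.58*u^3 - 5.51*u^2 + 1.71*u + 2.93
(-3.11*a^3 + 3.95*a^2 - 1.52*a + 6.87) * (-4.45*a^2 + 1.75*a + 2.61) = 13.8395*a^5 - 23.02*a^4 + 5.5594*a^3 - 22.922*a^2 + 8.0553*a + 17.9307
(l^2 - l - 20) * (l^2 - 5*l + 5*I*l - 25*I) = l^4 - 6*l^3 + 5*I*l^3 - 15*l^2 - 30*I*l^2 + 100*l - 75*I*l + 500*I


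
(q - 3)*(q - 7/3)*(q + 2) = q^3 - 10*q^2/3 - 11*q/3 + 14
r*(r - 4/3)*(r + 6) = r^3 + 14*r^2/3 - 8*r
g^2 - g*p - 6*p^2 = (g - 3*p)*(g + 2*p)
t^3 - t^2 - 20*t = t*(t - 5)*(t + 4)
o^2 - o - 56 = (o - 8)*(o + 7)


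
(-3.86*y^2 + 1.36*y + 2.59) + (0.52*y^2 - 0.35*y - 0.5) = -3.34*y^2 + 1.01*y + 2.09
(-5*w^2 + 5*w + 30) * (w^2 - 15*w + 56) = -5*w^4 + 80*w^3 - 325*w^2 - 170*w + 1680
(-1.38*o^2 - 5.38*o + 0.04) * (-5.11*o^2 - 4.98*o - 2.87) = 7.0518*o^4 + 34.3642*o^3 + 30.5486*o^2 + 15.2414*o - 0.1148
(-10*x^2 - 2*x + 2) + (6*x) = -10*x^2 + 4*x + 2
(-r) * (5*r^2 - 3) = -5*r^3 + 3*r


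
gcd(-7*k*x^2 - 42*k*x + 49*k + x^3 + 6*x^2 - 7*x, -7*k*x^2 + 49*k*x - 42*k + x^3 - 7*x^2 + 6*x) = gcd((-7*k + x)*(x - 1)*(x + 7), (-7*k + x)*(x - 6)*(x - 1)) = -7*k*x + 7*k + x^2 - x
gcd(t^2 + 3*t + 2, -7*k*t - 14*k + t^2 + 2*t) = t + 2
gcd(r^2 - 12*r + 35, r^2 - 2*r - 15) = r - 5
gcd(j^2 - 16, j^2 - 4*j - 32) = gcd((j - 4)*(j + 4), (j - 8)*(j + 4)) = j + 4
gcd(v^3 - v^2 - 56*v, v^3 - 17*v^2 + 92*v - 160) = v - 8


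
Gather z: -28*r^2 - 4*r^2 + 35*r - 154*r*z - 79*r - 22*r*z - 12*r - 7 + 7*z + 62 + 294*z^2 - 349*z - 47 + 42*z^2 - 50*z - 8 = -32*r^2 - 56*r + 336*z^2 + z*(-176*r - 392)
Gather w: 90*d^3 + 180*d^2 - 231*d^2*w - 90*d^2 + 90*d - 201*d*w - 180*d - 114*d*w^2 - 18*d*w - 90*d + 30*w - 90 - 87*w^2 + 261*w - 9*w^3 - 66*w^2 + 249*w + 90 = 90*d^3 + 90*d^2 - 180*d - 9*w^3 + w^2*(-114*d - 153) + w*(-231*d^2 - 219*d + 540)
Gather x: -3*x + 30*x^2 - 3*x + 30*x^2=60*x^2 - 6*x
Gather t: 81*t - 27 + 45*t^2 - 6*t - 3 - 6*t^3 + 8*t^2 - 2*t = -6*t^3 + 53*t^2 + 73*t - 30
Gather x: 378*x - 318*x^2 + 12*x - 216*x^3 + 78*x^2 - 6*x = -216*x^3 - 240*x^2 + 384*x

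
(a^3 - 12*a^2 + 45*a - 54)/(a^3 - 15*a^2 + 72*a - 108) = (a - 3)/(a - 6)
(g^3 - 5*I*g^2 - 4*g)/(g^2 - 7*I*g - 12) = g*(g - I)/(g - 3*I)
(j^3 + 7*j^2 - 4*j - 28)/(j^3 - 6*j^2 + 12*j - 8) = (j^2 + 9*j + 14)/(j^2 - 4*j + 4)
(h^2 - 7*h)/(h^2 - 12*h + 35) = h/(h - 5)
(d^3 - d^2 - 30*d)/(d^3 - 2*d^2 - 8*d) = (-d^2 + d + 30)/(-d^2 + 2*d + 8)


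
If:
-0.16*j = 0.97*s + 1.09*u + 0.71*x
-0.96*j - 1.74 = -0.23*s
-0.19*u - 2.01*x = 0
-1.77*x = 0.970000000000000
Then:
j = -3.15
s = -5.59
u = 5.80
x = -0.55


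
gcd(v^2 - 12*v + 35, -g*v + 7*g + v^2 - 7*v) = v - 7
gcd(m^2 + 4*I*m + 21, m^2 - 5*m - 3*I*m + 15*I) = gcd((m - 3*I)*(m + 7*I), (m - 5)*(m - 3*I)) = m - 3*I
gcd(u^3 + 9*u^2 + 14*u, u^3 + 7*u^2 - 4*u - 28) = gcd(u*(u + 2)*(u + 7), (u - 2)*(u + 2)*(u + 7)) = u^2 + 9*u + 14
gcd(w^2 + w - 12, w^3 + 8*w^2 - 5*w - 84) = w^2 + w - 12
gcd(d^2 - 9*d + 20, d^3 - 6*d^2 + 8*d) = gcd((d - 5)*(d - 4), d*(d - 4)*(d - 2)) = d - 4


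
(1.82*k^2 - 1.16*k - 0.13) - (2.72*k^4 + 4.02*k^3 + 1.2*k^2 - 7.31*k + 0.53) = -2.72*k^4 - 4.02*k^3 + 0.62*k^2 + 6.15*k - 0.66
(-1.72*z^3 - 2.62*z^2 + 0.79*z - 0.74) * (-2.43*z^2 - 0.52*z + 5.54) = 4.1796*z^5 + 7.261*z^4 - 10.0861*z^3 - 13.1274*z^2 + 4.7614*z - 4.0996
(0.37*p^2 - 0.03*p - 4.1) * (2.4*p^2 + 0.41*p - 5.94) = 0.888*p^4 + 0.0797*p^3 - 12.0501*p^2 - 1.5028*p + 24.354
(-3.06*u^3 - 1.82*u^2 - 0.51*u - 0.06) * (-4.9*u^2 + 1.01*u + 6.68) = 14.994*u^5 + 5.8274*u^4 - 19.78*u^3 - 12.3787*u^2 - 3.4674*u - 0.4008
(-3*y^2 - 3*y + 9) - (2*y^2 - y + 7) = -5*y^2 - 2*y + 2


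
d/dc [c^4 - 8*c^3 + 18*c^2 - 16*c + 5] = 4*c^3 - 24*c^2 + 36*c - 16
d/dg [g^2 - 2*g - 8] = 2*g - 2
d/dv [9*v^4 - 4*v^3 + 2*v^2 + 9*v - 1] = 36*v^3 - 12*v^2 + 4*v + 9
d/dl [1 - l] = -1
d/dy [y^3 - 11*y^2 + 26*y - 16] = 3*y^2 - 22*y + 26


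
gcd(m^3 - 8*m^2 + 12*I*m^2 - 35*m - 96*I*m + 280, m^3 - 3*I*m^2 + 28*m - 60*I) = m + 5*I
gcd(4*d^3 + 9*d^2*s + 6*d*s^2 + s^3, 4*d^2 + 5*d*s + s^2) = 4*d^2 + 5*d*s + s^2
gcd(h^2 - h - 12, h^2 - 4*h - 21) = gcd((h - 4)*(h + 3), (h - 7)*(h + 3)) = h + 3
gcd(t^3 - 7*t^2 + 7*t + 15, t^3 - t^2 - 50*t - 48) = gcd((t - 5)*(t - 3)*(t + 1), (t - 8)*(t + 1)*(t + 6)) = t + 1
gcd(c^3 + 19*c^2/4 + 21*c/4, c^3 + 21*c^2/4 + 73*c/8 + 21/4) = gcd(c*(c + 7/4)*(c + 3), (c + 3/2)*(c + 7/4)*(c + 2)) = c + 7/4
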